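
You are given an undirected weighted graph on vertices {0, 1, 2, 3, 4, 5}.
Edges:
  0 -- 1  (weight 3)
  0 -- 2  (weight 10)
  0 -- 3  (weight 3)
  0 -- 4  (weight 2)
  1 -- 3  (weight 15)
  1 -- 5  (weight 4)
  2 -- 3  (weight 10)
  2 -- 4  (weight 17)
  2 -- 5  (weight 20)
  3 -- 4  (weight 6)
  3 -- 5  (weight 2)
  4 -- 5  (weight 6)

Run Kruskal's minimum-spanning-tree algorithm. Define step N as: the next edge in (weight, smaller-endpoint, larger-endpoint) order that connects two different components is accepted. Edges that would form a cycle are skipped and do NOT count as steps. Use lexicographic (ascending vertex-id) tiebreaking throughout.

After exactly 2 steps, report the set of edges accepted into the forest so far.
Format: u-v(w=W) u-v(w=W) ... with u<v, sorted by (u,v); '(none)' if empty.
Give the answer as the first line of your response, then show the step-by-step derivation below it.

0-4(w=2) 3-5(w=2)

step 1: add edge 0-4 (w=2); MST = {0-4(w=2)}
step 2: add edge 3-5 (w=2); MST = {0-4(w=2) 3-5(w=2)}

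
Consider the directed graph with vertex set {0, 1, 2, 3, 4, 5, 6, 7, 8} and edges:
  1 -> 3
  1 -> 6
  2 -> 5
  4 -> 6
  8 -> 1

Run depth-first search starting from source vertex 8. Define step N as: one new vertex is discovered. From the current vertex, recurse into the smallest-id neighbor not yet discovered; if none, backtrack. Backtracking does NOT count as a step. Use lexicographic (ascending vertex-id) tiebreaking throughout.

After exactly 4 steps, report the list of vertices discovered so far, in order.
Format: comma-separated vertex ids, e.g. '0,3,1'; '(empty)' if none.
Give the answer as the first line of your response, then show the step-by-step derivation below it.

8,1,3,6

step 1: discover 8; path=8; order=8
step 2: discover 1; path=8>1; order=8,1
step 3: discover 3; path=8>1>3; order=8,1,3
step 4: discover 6; path=8>1>6; order=8,1,3,6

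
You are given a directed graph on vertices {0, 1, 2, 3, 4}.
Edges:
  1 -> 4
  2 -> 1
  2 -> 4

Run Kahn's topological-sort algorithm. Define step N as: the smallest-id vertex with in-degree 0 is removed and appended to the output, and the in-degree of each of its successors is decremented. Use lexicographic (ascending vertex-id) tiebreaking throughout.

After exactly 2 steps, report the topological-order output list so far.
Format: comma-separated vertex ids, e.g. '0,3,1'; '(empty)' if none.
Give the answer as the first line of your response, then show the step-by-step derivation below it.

0,2

step 1: output 0; order=[0]; indeg=(0,1,0,0,2)
step 2: output 2; order=[0,2]; indeg=(0,0,0,0,1)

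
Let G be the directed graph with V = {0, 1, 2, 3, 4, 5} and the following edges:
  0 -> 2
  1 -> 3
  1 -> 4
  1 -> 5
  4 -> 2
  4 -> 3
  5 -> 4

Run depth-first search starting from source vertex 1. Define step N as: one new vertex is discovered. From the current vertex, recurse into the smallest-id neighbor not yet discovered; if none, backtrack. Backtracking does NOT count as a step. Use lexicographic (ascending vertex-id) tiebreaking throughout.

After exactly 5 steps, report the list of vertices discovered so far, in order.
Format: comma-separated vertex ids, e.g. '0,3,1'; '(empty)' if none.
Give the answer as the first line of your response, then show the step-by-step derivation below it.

1,3,4,2,5

step 1: discover 1; path=1; order=1
step 2: discover 3; path=1>3; order=1,3
step 3: discover 4; path=1>4; order=1,3,4
step 4: discover 2; path=1>4>2; order=1,3,4,2
step 5: discover 5; path=1>5; order=1,3,4,2,5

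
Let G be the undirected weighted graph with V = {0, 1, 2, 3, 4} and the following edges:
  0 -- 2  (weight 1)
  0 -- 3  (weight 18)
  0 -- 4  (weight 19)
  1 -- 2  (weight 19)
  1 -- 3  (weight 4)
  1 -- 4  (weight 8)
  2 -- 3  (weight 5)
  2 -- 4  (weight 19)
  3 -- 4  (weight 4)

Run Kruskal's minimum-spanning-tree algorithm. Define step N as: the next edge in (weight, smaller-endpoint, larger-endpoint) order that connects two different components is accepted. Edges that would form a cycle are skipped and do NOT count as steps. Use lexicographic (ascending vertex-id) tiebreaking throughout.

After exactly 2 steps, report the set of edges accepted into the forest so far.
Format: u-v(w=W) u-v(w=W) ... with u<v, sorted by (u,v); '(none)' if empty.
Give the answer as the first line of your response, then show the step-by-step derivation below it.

0-2(w=1) 1-3(w=4)

step 1: add edge 0-2 (w=1); MST = {0-2(w=1)}
step 2: add edge 1-3 (w=4); MST = {0-2(w=1) 1-3(w=4)}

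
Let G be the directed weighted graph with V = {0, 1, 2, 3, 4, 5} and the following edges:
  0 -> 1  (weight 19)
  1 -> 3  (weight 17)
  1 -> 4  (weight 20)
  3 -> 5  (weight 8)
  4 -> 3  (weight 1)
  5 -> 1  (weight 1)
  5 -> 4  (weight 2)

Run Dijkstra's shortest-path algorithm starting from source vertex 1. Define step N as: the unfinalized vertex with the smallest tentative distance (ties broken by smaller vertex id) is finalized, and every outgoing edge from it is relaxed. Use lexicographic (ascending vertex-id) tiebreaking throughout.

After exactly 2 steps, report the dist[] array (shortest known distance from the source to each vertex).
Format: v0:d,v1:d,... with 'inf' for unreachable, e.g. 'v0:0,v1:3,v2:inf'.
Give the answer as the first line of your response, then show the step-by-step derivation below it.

v0:inf,v1:0,v2:inf,v3:17,v4:20,v5:25

step 1: dist = v0:inf,v1:0,v2:inf,v3:17,v4:20,v5:inf
step 2: dist = v0:inf,v1:0,v2:inf,v3:17,v4:20,v5:25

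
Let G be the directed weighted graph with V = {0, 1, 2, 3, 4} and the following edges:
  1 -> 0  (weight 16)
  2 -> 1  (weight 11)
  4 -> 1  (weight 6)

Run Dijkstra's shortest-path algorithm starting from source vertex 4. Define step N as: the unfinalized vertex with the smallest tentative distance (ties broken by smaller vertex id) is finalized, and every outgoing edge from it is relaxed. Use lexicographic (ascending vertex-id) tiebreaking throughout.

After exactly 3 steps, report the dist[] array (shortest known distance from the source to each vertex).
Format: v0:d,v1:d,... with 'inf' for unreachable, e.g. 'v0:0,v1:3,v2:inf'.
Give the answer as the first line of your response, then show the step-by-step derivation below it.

v0:22,v1:6,v2:inf,v3:inf,v4:0

step 1: dist = v0:inf,v1:6,v2:inf,v3:inf,v4:0
step 2: dist = v0:22,v1:6,v2:inf,v3:inf,v4:0
step 3: dist = v0:22,v1:6,v2:inf,v3:inf,v4:0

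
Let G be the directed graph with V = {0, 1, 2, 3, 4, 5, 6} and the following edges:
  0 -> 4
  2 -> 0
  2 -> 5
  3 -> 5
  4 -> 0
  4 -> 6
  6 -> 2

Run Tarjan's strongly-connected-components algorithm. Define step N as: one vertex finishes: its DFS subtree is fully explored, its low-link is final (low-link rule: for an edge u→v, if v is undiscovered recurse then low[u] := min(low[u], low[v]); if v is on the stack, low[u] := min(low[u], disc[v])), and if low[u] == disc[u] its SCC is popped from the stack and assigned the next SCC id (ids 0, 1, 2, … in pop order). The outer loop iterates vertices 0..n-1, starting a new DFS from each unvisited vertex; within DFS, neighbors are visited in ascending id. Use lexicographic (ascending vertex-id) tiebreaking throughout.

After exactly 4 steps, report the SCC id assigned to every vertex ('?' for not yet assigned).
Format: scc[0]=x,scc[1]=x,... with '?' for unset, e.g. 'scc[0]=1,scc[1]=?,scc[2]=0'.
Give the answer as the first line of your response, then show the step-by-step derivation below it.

scc[0]=?,scc[1]=?,scc[2]=?,scc[3]=?,scc[4]=?,scc[5]=0,scc[6]=?

step 1: low=(low[0]=0,low[1]=?,low[2]=0,low[3]=?,low[4]=0,low[5]=4,low[6]=2); scc=(scc[0]=?,scc[1]=?,scc[2]=?,scc[3]=?,scc[4]=?,scc[5]=0,scc[6]=?)
step 2: low=(low[0]=0,low[1]=?,low[2]=0,low[3]=?,low[4]=0,low[5]=4,low[6]=2); scc=(scc[0]=?,scc[1]=?,scc[2]=?,scc[3]=?,scc[4]=?,scc[5]=0,scc[6]=?)
step 3: low=(low[0]=0,low[1]=?,low[2]=0,low[3]=?,low[4]=0,low[5]=4,low[6]=0); scc=(scc[0]=?,scc[1]=?,scc[2]=?,scc[3]=?,scc[4]=?,scc[5]=0,scc[6]=?)
step 4: low=(low[0]=0,low[1]=?,low[2]=0,low[3]=?,low[4]=0,low[5]=4,low[6]=0); scc=(scc[0]=?,scc[1]=?,scc[2]=?,scc[3]=?,scc[4]=?,scc[5]=0,scc[6]=?)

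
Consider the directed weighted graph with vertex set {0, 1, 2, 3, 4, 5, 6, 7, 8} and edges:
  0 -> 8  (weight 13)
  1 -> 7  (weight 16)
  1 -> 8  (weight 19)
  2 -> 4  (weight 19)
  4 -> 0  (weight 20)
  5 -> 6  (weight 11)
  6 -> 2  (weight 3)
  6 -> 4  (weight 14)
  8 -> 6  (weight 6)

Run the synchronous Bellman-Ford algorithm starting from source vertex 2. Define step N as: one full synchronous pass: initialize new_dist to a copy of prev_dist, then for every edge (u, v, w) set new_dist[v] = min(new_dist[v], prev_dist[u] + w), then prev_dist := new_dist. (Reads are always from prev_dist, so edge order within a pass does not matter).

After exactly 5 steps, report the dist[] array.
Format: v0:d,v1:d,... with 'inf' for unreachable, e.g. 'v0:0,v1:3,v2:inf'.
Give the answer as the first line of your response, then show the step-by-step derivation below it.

v0:39,v1:inf,v2:0,v3:inf,v4:19,v5:inf,v6:58,v7:inf,v8:52

step 1: dist = v0:inf,v1:inf,v2:0,v3:inf,v4:19,v5:inf,v6:inf,v7:inf,v8:inf
step 2: dist = v0:39,v1:inf,v2:0,v3:inf,v4:19,v5:inf,v6:inf,v7:inf,v8:inf
step 3: dist = v0:39,v1:inf,v2:0,v3:inf,v4:19,v5:inf,v6:inf,v7:inf,v8:52
step 4: dist = v0:39,v1:inf,v2:0,v3:inf,v4:19,v5:inf,v6:58,v7:inf,v8:52
step 5: dist = v0:39,v1:inf,v2:0,v3:inf,v4:19,v5:inf,v6:58,v7:inf,v8:52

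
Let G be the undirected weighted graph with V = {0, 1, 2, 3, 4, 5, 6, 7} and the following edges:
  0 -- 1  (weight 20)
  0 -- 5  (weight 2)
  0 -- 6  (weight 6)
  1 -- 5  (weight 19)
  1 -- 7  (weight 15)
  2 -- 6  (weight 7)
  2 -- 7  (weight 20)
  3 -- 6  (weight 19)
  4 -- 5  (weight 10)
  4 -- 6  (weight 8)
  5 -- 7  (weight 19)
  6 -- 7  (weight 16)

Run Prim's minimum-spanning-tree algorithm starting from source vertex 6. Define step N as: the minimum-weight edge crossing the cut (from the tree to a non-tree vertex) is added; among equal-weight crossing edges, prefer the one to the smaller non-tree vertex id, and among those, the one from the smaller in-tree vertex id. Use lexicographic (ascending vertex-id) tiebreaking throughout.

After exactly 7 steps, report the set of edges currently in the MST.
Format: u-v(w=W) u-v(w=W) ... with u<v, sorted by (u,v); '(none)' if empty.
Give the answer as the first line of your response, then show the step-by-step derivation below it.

0-5(w=2) 0-6(w=6) 1-7(w=15) 2-6(w=7) 3-6(w=19) 4-6(w=8) 6-7(w=16)

step 1: add edge 0-6 (w=6); MST = {0-6(w=6)}
step 2: add edge 0-5 (w=2); MST = {0-5(w=2) 0-6(w=6)}
step 3: add edge 2-6 (w=7); MST = {0-5(w=2) 0-6(w=6) 2-6(w=7)}
step 4: add edge 4-6 (w=8); MST = {0-5(w=2) 0-6(w=6) 2-6(w=7) 4-6(w=8)}
step 5: add edge 6-7 (w=16); MST = {0-5(w=2) 0-6(w=6) 2-6(w=7) 4-6(w=8) 6-7(w=16)}
step 6: add edge 1-7 (w=15); MST = {0-5(w=2) 0-6(w=6) 1-7(w=15) 2-6(w=7) 4-6(w=8) 6-7(w=16)}
step 7: add edge 3-6 (w=19); MST = {0-5(w=2) 0-6(w=6) 1-7(w=15) 2-6(w=7) 3-6(w=19) 4-6(w=8) 6-7(w=16)}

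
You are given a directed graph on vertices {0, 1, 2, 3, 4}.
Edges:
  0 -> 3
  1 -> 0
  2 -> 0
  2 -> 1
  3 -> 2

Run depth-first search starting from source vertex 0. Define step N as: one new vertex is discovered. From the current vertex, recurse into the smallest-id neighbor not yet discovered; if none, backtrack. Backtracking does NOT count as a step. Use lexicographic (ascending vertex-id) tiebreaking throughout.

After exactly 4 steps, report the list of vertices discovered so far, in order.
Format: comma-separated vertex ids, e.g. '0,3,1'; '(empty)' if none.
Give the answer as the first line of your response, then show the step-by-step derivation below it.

0,3,2,1

step 1: discover 0; path=0; order=0
step 2: discover 3; path=0>3; order=0,3
step 3: discover 2; path=0>3>2; order=0,3,2
step 4: discover 1; path=0>3>2>1; order=0,3,2,1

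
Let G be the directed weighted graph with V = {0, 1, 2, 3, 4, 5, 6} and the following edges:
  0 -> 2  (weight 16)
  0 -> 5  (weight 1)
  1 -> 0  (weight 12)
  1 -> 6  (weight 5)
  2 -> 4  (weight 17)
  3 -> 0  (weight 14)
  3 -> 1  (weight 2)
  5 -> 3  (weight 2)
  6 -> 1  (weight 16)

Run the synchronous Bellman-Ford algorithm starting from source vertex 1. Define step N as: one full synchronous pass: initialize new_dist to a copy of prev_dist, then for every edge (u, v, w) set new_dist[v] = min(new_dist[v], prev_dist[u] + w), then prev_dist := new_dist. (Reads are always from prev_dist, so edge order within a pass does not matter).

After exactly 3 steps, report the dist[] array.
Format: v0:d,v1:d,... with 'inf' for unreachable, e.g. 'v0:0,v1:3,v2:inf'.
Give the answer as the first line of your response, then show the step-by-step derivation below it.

v0:12,v1:0,v2:28,v3:15,v4:45,v5:13,v6:5

step 1: dist = v0:12,v1:0,v2:inf,v3:inf,v4:inf,v5:inf,v6:5
step 2: dist = v0:12,v1:0,v2:28,v3:inf,v4:inf,v5:13,v6:5
step 3: dist = v0:12,v1:0,v2:28,v3:15,v4:45,v5:13,v6:5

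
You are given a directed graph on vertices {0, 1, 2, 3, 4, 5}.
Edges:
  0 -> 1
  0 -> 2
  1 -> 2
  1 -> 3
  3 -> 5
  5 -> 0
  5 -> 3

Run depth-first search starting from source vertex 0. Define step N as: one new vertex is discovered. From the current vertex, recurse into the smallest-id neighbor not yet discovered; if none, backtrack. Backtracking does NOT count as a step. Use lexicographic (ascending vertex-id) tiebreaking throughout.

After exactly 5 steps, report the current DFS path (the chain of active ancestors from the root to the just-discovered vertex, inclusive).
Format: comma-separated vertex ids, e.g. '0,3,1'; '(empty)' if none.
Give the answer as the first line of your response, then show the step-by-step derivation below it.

0,1,3,5

step 1: discover 0; path=0; order=0
step 2: discover 1; path=0>1; order=0,1
step 3: discover 2; path=0>1>2; order=0,1,2
step 4: discover 3; path=0>1>3; order=0,1,2,3
step 5: discover 5; path=0>1>3>5; order=0,1,2,3,5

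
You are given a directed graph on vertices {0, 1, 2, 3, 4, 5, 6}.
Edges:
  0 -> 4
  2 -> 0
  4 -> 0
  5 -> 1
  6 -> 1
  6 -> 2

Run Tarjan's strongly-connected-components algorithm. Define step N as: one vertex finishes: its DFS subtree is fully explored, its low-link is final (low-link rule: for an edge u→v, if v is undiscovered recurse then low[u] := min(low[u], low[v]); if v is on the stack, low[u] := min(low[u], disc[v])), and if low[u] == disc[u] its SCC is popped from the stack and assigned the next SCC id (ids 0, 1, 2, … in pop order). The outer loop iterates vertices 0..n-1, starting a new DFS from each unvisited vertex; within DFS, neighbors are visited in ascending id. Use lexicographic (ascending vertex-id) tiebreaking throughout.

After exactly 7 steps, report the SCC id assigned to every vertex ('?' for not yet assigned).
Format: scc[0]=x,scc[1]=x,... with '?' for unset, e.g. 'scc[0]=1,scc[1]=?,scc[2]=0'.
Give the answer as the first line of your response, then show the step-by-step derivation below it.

scc[0]=0,scc[1]=1,scc[2]=2,scc[3]=3,scc[4]=0,scc[5]=4,scc[6]=5

step 1: low=(low[0]=0,low[1]=?,low[2]=?,low[3]=?,low[4]=0,low[5]=?,low[6]=?); scc=(scc[0]=?,scc[1]=?,scc[2]=?,scc[3]=?,scc[4]=?,scc[5]=?,scc[6]=?)
step 2: low=(low[0]=0,low[1]=?,low[2]=?,low[3]=?,low[4]=0,low[5]=?,low[6]=?); scc=(scc[0]=0,scc[1]=?,scc[2]=?,scc[3]=?,scc[4]=0,scc[5]=?,scc[6]=?)
step 3: low=(low[0]=0,low[1]=2,low[2]=?,low[3]=?,low[4]=0,low[5]=?,low[6]=?); scc=(scc[0]=0,scc[1]=1,scc[2]=?,scc[3]=?,scc[4]=0,scc[5]=?,scc[6]=?)
step 4: low=(low[0]=0,low[1]=2,low[2]=3,low[3]=?,low[4]=0,low[5]=?,low[6]=?); scc=(scc[0]=0,scc[1]=1,scc[2]=2,scc[3]=?,scc[4]=0,scc[5]=?,scc[6]=?)
step 5: low=(low[0]=0,low[1]=2,low[2]=3,low[3]=4,low[4]=0,low[5]=?,low[6]=?); scc=(scc[0]=0,scc[1]=1,scc[2]=2,scc[3]=3,scc[4]=0,scc[5]=?,scc[6]=?)
step 6: low=(low[0]=0,low[1]=2,low[2]=3,low[3]=4,low[4]=0,low[5]=5,low[6]=?); scc=(scc[0]=0,scc[1]=1,scc[2]=2,scc[3]=3,scc[4]=0,scc[5]=4,scc[6]=?)
step 7: low=(low[0]=0,low[1]=2,low[2]=3,low[3]=4,low[4]=0,low[5]=5,low[6]=6); scc=(scc[0]=0,scc[1]=1,scc[2]=2,scc[3]=3,scc[4]=0,scc[5]=4,scc[6]=5)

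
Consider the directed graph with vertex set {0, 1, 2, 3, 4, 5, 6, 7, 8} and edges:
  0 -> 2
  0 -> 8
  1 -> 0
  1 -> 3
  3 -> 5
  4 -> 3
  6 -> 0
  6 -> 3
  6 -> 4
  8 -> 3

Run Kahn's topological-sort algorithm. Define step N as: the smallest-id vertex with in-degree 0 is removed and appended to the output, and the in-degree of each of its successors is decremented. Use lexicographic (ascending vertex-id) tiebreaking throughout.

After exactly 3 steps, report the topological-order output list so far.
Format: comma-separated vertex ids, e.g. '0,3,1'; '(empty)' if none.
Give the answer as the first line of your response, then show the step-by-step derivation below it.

1,6,0

step 1: output 1; order=[1]; indeg=(1,0,1,3,1,1,0,0,1)
step 2: output 6; order=[1,6]; indeg=(0,0,1,2,0,1,0,0,1)
step 3: output 0; order=[1,6,0]; indeg=(0,0,0,2,0,1,0,0,0)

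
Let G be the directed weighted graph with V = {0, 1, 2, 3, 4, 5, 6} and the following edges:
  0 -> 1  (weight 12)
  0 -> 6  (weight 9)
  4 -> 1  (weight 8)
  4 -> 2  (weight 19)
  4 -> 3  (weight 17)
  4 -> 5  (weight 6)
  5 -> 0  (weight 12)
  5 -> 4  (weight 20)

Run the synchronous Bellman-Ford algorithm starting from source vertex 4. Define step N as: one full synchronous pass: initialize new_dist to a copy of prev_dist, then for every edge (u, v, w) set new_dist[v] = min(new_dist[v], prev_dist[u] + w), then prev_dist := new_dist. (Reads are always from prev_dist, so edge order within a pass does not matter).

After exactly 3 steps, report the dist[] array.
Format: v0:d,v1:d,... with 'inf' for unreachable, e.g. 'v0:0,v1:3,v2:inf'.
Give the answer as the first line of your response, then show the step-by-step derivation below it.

v0:18,v1:8,v2:19,v3:17,v4:0,v5:6,v6:27

step 1: dist = v0:inf,v1:8,v2:19,v3:17,v4:0,v5:6,v6:inf
step 2: dist = v0:18,v1:8,v2:19,v3:17,v4:0,v5:6,v6:inf
step 3: dist = v0:18,v1:8,v2:19,v3:17,v4:0,v5:6,v6:27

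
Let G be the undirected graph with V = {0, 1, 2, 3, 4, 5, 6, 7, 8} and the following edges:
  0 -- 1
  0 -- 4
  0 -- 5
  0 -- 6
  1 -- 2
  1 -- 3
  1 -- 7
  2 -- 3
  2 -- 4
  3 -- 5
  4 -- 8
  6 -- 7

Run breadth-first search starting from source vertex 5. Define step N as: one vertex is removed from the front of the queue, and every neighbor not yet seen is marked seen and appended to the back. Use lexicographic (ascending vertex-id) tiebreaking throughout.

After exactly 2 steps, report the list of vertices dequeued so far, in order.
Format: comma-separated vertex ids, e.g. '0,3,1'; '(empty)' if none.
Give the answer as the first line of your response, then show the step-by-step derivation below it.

5,0

step 1: dequeue 5; queue=[0,3]; order=5
step 2: dequeue 0; queue=[3,1,4,6]; order=5,0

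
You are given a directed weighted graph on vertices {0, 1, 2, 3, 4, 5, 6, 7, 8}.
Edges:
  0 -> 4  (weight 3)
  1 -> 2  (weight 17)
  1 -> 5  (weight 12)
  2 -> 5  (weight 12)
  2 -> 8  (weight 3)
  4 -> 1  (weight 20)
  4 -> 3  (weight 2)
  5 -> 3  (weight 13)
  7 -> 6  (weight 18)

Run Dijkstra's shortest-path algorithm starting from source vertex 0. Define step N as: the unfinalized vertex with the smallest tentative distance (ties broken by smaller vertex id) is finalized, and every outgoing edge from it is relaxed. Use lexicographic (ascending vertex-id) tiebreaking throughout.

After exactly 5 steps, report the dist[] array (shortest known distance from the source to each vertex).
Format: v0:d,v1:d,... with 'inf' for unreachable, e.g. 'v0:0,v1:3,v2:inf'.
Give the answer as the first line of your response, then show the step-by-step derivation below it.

v0:0,v1:23,v2:40,v3:5,v4:3,v5:35,v6:inf,v7:inf,v8:inf

step 1: dist = v0:0,v1:inf,v2:inf,v3:inf,v4:3,v5:inf,v6:inf,v7:inf,v8:inf
step 2: dist = v0:0,v1:23,v2:inf,v3:5,v4:3,v5:inf,v6:inf,v7:inf,v8:inf
step 3: dist = v0:0,v1:23,v2:inf,v3:5,v4:3,v5:inf,v6:inf,v7:inf,v8:inf
step 4: dist = v0:0,v1:23,v2:40,v3:5,v4:3,v5:35,v6:inf,v7:inf,v8:inf
step 5: dist = v0:0,v1:23,v2:40,v3:5,v4:3,v5:35,v6:inf,v7:inf,v8:inf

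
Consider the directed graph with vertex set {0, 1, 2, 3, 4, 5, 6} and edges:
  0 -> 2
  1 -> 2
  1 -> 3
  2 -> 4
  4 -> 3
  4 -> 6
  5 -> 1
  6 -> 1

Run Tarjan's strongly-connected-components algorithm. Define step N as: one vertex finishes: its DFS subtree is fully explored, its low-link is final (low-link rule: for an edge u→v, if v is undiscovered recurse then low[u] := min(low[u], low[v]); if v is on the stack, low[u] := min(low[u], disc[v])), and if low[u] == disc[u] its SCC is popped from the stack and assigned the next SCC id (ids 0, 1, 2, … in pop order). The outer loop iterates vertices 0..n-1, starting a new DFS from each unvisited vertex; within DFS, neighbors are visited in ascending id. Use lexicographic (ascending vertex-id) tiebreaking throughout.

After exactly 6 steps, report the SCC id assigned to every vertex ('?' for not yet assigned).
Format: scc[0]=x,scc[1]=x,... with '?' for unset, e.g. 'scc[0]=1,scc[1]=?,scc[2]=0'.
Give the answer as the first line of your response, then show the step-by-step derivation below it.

scc[0]=2,scc[1]=1,scc[2]=1,scc[3]=0,scc[4]=1,scc[5]=?,scc[6]=1

step 1: low=(low[0]=0,low[1]=?,low[2]=1,low[3]=3,low[4]=2,low[5]=?,low[6]=?); scc=(scc[0]=?,scc[1]=?,scc[2]=?,scc[3]=0,scc[4]=?,scc[5]=?,scc[6]=?)
step 2: low=(low[0]=0,low[1]=1,low[2]=1,low[3]=3,low[4]=2,low[5]=?,low[6]=4); scc=(scc[0]=?,scc[1]=?,scc[2]=?,scc[3]=0,scc[4]=?,scc[5]=?,scc[6]=?)
step 3: low=(low[0]=0,low[1]=1,low[2]=1,low[3]=3,low[4]=2,low[5]=?,low[6]=1); scc=(scc[0]=?,scc[1]=?,scc[2]=?,scc[3]=0,scc[4]=?,scc[5]=?,scc[6]=?)
step 4: low=(low[0]=0,low[1]=1,low[2]=1,low[3]=3,low[4]=1,low[5]=?,low[6]=1); scc=(scc[0]=?,scc[1]=?,scc[2]=?,scc[3]=0,scc[4]=?,scc[5]=?,scc[6]=?)
step 5: low=(low[0]=0,low[1]=1,low[2]=1,low[3]=3,low[4]=1,low[5]=?,low[6]=1); scc=(scc[0]=?,scc[1]=1,scc[2]=1,scc[3]=0,scc[4]=1,scc[5]=?,scc[6]=1)
step 6: low=(low[0]=0,low[1]=1,low[2]=1,low[3]=3,low[4]=1,low[5]=?,low[6]=1); scc=(scc[0]=2,scc[1]=1,scc[2]=1,scc[3]=0,scc[4]=1,scc[5]=?,scc[6]=1)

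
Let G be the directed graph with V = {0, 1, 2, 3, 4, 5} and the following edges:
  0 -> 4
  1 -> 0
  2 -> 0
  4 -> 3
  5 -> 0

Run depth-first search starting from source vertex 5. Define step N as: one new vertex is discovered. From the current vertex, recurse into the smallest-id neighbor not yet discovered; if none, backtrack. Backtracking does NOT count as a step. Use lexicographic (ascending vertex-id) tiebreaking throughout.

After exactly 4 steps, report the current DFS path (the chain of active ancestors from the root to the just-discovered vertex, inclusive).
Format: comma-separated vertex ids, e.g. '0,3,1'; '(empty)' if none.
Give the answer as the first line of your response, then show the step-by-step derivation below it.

5,0,4,3

step 1: discover 5; path=5; order=5
step 2: discover 0; path=5>0; order=5,0
step 3: discover 4; path=5>0>4; order=5,0,4
step 4: discover 3; path=5>0>4>3; order=5,0,4,3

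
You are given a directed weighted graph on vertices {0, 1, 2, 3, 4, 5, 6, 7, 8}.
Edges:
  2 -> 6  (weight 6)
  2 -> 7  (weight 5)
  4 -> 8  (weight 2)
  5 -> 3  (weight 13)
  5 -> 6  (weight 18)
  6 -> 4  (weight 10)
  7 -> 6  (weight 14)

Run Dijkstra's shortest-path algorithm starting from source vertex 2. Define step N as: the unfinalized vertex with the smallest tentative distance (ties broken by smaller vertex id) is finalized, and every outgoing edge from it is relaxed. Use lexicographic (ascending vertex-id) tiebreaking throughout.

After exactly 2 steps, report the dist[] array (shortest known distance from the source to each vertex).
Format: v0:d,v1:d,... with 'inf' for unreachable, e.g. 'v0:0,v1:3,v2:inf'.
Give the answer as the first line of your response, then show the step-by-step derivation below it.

v0:inf,v1:inf,v2:0,v3:inf,v4:inf,v5:inf,v6:6,v7:5,v8:inf

step 1: dist = v0:inf,v1:inf,v2:0,v3:inf,v4:inf,v5:inf,v6:6,v7:5,v8:inf
step 2: dist = v0:inf,v1:inf,v2:0,v3:inf,v4:inf,v5:inf,v6:6,v7:5,v8:inf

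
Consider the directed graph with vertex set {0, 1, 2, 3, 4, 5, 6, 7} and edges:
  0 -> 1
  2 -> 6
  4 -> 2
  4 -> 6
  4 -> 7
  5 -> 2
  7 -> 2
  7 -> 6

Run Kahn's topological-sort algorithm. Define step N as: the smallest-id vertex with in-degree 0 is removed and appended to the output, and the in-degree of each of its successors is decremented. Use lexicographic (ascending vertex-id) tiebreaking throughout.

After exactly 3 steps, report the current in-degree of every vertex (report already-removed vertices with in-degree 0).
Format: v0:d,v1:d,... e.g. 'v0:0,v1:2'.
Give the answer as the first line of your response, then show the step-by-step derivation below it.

v0:0,v1:0,v2:3,v3:0,v4:0,v5:0,v6:3,v7:1

step 1: output 0; order=[0]; indeg=(0,0,3,0,0,0,3,1)
step 2: output 1; order=[0,1]; indeg=(0,0,3,0,0,0,3,1)
step 3: output 3; order=[0,1,3]; indeg=(0,0,3,0,0,0,3,1)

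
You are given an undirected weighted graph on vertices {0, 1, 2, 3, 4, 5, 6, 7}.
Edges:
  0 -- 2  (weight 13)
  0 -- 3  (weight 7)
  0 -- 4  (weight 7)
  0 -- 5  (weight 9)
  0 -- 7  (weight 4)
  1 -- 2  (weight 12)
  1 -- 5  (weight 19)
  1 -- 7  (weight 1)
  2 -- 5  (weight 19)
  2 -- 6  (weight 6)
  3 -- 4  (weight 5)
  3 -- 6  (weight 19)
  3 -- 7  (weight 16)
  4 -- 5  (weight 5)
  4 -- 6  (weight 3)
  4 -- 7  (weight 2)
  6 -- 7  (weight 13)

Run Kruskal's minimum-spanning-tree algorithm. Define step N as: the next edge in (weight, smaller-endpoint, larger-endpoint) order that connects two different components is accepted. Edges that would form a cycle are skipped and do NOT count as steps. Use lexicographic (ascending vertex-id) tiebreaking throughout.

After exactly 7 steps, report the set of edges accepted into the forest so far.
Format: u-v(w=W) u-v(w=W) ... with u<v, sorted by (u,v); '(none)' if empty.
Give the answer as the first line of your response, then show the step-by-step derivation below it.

0-7(w=4) 1-7(w=1) 2-6(w=6) 3-4(w=5) 4-5(w=5) 4-6(w=3) 4-7(w=2)

step 1: add edge 1-7 (w=1); MST = {1-7(w=1)}
step 2: add edge 4-7 (w=2); MST = {1-7(w=1) 4-7(w=2)}
step 3: add edge 4-6 (w=3); MST = {1-7(w=1) 4-6(w=3) 4-7(w=2)}
step 4: add edge 0-7 (w=4); MST = {0-7(w=4) 1-7(w=1) 4-6(w=3) 4-7(w=2)}
step 5: add edge 3-4 (w=5); MST = {0-7(w=4) 1-7(w=1) 3-4(w=5) 4-6(w=3) 4-7(w=2)}
step 6: add edge 4-5 (w=5); MST = {0-7(w=4) 1-7(w=1) 3-4(w=5) 4-5(w=5) 4-6(w=3) 4-7(w=2)}
step 7: add edge 2-6 (w=6); MST = {0-7(w=4) 1-7(w=1) 2-6(w=6) 3-4(w=5) 4-5(w=5) 4-6(w=3) 4-7(w=2)}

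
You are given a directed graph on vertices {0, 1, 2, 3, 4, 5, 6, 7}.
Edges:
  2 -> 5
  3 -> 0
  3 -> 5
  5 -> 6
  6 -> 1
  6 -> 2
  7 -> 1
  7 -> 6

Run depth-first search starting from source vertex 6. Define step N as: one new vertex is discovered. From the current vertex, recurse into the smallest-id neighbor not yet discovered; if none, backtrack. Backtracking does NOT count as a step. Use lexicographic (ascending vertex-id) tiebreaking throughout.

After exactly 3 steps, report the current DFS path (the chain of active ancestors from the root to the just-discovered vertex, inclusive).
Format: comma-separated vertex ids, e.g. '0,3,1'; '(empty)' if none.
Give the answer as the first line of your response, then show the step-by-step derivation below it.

6,2

step 1: discover 6; path=6; order=6
step 2: discover 1; path=6>1; order=6,1
step 3: discover 2; path=6>2; order=6,1,2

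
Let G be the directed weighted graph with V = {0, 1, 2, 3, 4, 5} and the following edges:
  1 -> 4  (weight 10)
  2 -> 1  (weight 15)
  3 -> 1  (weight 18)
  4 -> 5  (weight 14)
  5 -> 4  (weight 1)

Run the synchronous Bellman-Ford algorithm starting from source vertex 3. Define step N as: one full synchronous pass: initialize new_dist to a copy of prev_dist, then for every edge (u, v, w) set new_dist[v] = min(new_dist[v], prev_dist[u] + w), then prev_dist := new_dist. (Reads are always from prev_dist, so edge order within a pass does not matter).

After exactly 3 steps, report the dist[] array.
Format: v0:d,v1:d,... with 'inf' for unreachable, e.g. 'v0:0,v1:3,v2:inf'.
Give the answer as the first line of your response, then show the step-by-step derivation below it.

v0:inf,v1:18,v2:inf,v3:0,v4:28,v5:42

step 1: dist = v0:inf,v1:18,v2:inf,v3:0,v4:inf,v5:inf
step 2: dist = v0:inf,v1:18,v2:inf,v3:0,v4:28,v5:inf
step 3: dist = v0:inf,v1:18,v2:inf,v3:0,v4:28,v5:42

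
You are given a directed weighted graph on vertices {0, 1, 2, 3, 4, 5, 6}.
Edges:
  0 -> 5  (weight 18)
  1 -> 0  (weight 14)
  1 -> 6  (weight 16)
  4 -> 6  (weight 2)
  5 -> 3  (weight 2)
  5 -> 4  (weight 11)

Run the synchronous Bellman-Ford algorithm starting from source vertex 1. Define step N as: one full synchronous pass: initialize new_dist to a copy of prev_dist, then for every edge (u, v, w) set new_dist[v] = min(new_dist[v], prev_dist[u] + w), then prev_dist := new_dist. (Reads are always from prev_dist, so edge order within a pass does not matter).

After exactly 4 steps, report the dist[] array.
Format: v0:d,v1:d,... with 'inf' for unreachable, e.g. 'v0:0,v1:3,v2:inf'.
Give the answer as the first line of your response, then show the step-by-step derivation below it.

v0:14,v1:0,v2:inf,v3:34,v4:43,v5:32,v6:16

step 1: dist = v0:14,v1:0,v2:inf,v3:inf,v4:inf,v5:inf,v6:16
step 2: dist = v0:14,v1:0,v2:inf,v3:inf,v4:inf,v5:32,v6:16
step 3: dist = v0:14,v1:0,v2:inf,v3:34,v4:43,v5:32,v6:16
step 4: dist = v0:14,v1:0,v2:inf,v3:34,v4:43,v5:32,v6:16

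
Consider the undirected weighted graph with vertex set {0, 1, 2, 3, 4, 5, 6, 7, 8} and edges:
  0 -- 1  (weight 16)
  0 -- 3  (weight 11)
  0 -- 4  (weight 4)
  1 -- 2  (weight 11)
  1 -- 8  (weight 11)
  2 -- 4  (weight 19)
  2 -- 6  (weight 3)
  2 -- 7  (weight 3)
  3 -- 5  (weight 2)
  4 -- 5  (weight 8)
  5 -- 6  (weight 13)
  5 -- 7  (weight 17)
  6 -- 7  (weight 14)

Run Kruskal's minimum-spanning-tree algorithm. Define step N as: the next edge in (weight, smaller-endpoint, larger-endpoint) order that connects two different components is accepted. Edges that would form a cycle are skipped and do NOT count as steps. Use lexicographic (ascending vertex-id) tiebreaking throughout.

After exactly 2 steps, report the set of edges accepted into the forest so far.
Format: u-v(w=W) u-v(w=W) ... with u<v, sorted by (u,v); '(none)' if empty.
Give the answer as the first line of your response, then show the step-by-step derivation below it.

2-6(w=3) 3-5(w=2)

step 1: add edge 3-5 (w=2); MST = {3-5(w=2)}
step 2: add edge 2-6 (w=3); MST = {2-6(w=3) 3-5(w=2)}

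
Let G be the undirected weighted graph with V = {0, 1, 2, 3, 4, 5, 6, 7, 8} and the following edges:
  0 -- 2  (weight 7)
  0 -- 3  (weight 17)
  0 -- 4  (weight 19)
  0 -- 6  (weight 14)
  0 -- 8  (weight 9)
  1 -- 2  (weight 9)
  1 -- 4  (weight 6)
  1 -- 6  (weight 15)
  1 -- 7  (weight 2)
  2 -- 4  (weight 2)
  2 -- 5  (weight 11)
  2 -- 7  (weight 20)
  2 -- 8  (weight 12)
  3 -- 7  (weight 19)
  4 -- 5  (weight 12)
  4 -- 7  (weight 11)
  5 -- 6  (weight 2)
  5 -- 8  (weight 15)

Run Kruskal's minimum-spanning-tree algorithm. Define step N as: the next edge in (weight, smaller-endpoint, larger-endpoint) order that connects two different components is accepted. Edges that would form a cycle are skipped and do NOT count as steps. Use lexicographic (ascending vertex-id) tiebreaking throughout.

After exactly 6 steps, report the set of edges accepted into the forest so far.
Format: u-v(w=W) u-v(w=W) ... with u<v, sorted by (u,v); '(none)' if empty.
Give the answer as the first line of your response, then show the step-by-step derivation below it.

0-2(w=7) 0-8(w=9) 1-4(w=6) 1-7(w=2) 2-4(w=2) 5-6(w=2)

step 1: add edge 1-7 (w=2); MST = {1-7(w=2)}
step 2: add edge 2-4 (w=2); MST = {1-7(w=2) 2-4(w=2)}
step 3: add edge 5-6 (w=2); MST = {1-7(w=2) 2-4(w=2) 5-6(w=2)}
step 4: add edge 1-4 (w=6); MST = {1-4(w=6) 1-7(w=2) 2-4(w=2) 5-6(w=2)}
step 5: add edge 0-2 (w=7); MST = {0-2(w=7) 1-4(w=6) 1-7(w=2) 2-4(w=2) 5-6(w=2)}
step 6: add edge 0-8 (w=9); MST = {0-2(w=7) 0-8(w=9) 1-4(w=6) 1-7(w=2) 2-4(w=2) 5-6(w=2)}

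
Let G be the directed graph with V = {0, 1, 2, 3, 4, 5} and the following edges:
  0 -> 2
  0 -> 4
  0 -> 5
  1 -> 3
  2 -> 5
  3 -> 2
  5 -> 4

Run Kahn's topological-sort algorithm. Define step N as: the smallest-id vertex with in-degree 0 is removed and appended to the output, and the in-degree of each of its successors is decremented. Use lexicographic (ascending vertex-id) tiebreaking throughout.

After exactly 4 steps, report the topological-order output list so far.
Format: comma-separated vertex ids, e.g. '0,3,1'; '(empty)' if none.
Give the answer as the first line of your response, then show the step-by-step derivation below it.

0,1,3,2

step 1: output 0; order=[0]; indeg=(0,0,1,1,1,1)
step 2: output 1; order=[0,1]; indeg=(0,0,1,0,1,1)
step 3: output 3; order=[0,1,3]; indeg=(0,0,0,0,1,1)
step 4: output 2; order=[0,1,3,2]; indeg=(0,0,0,0,1,0)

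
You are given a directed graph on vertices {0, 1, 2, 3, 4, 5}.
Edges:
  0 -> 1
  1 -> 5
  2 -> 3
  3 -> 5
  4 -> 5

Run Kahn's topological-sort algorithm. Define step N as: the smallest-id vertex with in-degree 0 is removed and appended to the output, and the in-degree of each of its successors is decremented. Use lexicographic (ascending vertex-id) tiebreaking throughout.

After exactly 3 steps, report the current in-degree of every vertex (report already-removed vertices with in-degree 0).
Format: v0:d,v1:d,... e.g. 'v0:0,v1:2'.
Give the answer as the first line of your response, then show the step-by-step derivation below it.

v0:0,v1:0,v2:0,v3:0,v4:0,v5:2

step 1: output 0; order=[0]; indeg=(0,0,0,1,0,3)
step 2: output 1; order=[0,1]; indeg=(0,0,0,1,0,2)
step 3: output 2; order=[0,1,2]; indeg=(0,0,0,0,0,2)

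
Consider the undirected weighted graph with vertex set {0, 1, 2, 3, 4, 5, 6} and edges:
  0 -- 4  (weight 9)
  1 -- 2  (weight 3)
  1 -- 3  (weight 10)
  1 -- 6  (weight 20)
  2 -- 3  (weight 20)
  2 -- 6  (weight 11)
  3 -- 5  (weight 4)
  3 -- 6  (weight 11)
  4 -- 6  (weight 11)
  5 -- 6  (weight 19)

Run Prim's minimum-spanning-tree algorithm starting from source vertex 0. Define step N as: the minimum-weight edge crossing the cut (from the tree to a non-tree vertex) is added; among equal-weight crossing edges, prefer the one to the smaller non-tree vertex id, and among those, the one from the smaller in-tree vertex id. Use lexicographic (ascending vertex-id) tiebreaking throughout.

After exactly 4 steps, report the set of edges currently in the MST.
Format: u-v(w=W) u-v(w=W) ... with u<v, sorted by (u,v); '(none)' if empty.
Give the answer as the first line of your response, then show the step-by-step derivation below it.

0-4(w=9) 1-2(w=3) 2-6(w=11) 4-6(w=11)

step 1: add edge 0-4 (w=9); MST = {0-4(w=9)}
step 2: add edge 4-6 (w=11); MST = {0-4(w=9) 4-6(w=11)}
step 3: add edge 2-6 (w=11); MST = {0-4(w=9) 2-6(w=11) 4-6(w=11)}
step 4: add edge 1-2 (w=3); MST = {0-4(w=9) 1-2(w=3) 2-6(w=11) 4-6(w=11)}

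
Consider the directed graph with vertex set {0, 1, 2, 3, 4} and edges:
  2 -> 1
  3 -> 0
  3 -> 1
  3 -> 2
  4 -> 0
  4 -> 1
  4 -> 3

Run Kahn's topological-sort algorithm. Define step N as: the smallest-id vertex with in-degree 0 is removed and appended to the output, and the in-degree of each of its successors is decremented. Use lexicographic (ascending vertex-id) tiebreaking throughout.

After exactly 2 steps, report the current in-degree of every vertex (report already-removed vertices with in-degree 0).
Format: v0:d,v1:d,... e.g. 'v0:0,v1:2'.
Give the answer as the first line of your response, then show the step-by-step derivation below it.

v0:0,v1:1,v2:0,v3:0,v4:0

step 1: output 4; order=[4]; indeg=(1,2,1,0,0)
step 2: output 3; order=[4,3]; indeg=(0,1,0,0,0)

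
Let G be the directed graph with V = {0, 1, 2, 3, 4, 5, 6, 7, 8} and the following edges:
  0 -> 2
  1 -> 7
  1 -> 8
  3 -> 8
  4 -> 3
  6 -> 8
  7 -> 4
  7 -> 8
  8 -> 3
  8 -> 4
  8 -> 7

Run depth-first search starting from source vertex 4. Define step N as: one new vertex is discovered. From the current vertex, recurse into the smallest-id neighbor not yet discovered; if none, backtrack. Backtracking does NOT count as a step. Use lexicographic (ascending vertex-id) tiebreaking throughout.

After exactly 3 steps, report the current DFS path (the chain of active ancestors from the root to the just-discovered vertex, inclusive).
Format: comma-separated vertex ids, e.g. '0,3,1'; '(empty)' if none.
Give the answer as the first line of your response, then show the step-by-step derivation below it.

4,3,8

step 1: discover 4; path=4; order=4
step 2: discover 3; path=4>3; order=4,3
step 3: discover 8; path=4>3>8; order=4,3,8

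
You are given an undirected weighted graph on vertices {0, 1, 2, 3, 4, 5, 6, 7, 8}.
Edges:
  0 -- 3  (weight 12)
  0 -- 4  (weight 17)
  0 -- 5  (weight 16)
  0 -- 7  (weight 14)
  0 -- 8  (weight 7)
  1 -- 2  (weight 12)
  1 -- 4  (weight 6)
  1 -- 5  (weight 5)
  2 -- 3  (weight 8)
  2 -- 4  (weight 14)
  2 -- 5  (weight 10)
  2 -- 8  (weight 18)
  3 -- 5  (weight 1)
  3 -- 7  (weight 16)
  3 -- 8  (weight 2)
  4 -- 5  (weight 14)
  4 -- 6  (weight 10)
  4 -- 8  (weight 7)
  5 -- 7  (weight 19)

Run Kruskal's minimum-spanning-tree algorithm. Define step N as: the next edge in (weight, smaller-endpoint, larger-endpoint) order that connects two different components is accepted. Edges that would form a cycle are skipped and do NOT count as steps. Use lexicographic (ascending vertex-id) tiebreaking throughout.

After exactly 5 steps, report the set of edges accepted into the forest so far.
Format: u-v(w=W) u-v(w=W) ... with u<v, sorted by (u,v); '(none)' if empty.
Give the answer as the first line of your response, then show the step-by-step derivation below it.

0-8(w=7) 1-4(w=6) 1-5(w=5) 3-5(w=1) 3-8(w=2)

step 1: add edge 3-5 (w=1); MST = {3-5(w=1)}
step 2: add edge 3-8 (w=2); MST = {3-5(w=1) 3-8(w=2)}
step 3: add edge 1-5 (w=5); MST = {1-5(w=5) 3-5(w=1) 3-8(w=2)}
step 4: add edge 1-4 (w=6); MST = {1-4(w=6) 1-5(w=5) 3-5(w=1) 3-8(w=2)}
step 5: add edge 0-8 (w=7); MST = {0-8(w=7) 1-4(w=6) 1-5(w=5) 3-5(w=1) 3-8(w=2)}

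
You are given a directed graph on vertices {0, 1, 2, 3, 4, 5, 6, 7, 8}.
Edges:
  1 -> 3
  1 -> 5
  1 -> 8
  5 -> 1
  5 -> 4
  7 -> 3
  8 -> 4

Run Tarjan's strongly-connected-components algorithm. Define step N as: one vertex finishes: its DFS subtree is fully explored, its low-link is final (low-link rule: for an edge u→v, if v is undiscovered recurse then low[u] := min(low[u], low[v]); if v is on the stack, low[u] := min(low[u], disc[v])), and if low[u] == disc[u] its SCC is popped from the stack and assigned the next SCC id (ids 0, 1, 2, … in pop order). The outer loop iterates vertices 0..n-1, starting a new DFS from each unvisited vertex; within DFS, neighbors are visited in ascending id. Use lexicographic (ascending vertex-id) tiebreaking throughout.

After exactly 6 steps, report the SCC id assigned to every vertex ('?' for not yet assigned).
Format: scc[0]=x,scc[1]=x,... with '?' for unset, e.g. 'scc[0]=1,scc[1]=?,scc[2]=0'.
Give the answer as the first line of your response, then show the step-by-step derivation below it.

scc[0]=0,scc[1]=4,scc[2]=?,scc[3]=1,scc[4]=2,scc[5]=4,scc[6]=?,scc[7]=?,scc[8]=3

step 1: low=(low[0]=0,low[1]=?,low[2]=?,low[3]=?,low[4]=?,low[5]=?,low[6]=?,low[7]=?,low[8]=?); scc=(scc[0]=0,scc[1]=?,scc[2]=?,scc[3]=?,scc[4]=?,scc[5]=?,scc[6]=?,scc[7]=?,scc[8]=?)
step 2: low=(low[0]=0,low[1]=1,low[2]=?,low[3]=2,low[4]=?,low[5]=?,low[6]=?,low[7]=?,low[8]=?); scc=(scc[0]=0,scc[1]=?,scc[2]=?,scc[3]=1,scc[4]=?,scc[5]=?,scc[6]=?,scc[7]=?,scc[8]=?)
step 3: low=(low[0]=0,low[1]=1,low[2]=?,low[3]=2,low[4]=4,low[5]=1,low[6]=?,low[7]=?,low[8]=?); scc=(scc[0]=0,scc[1]=?,scc[2]=?,scc[3]=1,scc[4]=2,scc[5]=?,scc[6]=?,scc[7]=?,scc[8]=?)
step 4: low=(low[0]=0,low[1]=1,low[2]=?,low[3]=2,low[4]=4,low[5]=1,low[6]=?,low[7]=?,low[8]=?); scc=(scc[0]=0,scc[1]=?,scc[2]=?,scc[3]=1,scc[4]=2,scc[5]=?,scc[6]=?,scc[7]=?,scc[8]=?)
step 5: low=(low[0]=0,low[1]=1,low[2]=?,low[3]=2,low[4]=4,low[5]=1,low[6]=?,low[7]=?,low[8]=5); scc=(scc[0]=0,scc[1]=?,scc[2]=?,scc[3]=1,scc[4]=2,scc[5]=?,scc[6]=?,scc[7]=?,scc[8]=3)
step 6: low=(low[0]=0,low[1]=1,low[2]=?,low[3]=2,low[4]=4,low[5]=1,low[6]=?,low[7]=?,low[8]=5); scc=(scc[0]=0,scc[1]=4,scc[2]=?,scc[3]=1,scc[4]=2,scc[5]=4,scc[6]=?,scc[7]=?,scc[8]=3)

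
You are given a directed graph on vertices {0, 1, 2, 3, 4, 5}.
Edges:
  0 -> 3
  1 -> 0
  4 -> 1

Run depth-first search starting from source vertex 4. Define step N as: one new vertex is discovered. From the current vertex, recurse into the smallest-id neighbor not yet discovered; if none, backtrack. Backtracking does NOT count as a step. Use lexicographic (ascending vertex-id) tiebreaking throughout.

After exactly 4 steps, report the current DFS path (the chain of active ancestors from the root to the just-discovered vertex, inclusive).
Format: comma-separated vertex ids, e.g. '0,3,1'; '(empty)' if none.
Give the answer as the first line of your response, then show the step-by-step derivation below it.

4,1,0,3

step 1: discover 4; path=4; order=4
step 2: discover 1; path=4>1; order=4,1
step 3: discover 0; path=4>1>0; order=4,1,0
step 4: discover 3; path=4>1>0>3; order=4,1,0,3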